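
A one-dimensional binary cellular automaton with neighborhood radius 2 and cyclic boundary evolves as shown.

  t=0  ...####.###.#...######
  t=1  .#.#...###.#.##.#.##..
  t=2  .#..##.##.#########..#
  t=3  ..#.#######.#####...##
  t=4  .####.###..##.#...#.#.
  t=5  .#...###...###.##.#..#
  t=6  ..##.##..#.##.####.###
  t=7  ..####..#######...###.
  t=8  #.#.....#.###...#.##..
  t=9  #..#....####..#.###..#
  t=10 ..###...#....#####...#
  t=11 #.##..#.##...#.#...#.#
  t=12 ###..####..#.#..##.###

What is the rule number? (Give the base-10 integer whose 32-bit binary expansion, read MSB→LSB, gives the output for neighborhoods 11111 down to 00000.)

2363911152

  nb #####: next=#  (t=0,i=18, bit31=1)
  nb ####.: next=.  (t=0,i=5, bit30=0)
  nb ###.#: next=.  (t=0,i=6, bit29=0)
  nb ###..: next=.  (t=0,i=21, bit28=0)
  nb ##.##: next=#  (t=0,i=7, bit27=1)
  nb ##.#.: next=#  (t=0,i=11, bit26=1)
  nb ##..#: next=.  (t=2,i=19, bit25=0)
  nb ##...: next=.  (t=0,i=0, bit24=0)
  nb #.###: next=#  (t=0,i=8, bit23=1)
  nb #.##.: next=#  (t=1,i=13, bit22=1)
  nb #.#.#: next=#  (t=1,i=11, bit21=1)
  nb #.#..: next=.  (t=0,i=12, bit20=0)
  nb #..##: next=.  (t=2,i=3, bit19=0)
  nb #..#.: next=#  (t=2,i=20, bit18=1)
  nb #...#: next=#  (t=0,i=1, bit17=1)
  nb #....: next=.  (t=8,i=4, bit16=0)
  nb .####: next=.  (t=0,i=4, bit15=0)
  nb .###.: next=#  (t=0,i=9, bit14=1)
  nb .##.#: next=#  (t=1,i=14, bit13=1)
  nb .##..: next=.  (t=1,i=19, bit12=0)
  nb .#.##: next=#  (t=1,i=12, bit11=1)
  nb .#.#.: next=.  (t=1,i=2, bit10=0)
  nb .#..#: next=#  (t=2,i=2, bit9=1)
  nb .#...: next=#  (t=0,i=13, bit8=1)
  nb ..###: next=#  (t=0,i=3, bit7=1)
  nb ..##.: next=#  (t=2,i=4, bit6=1)
  nb ..#.#: next=#  (t=1,i=1, bit5=1)
  nb ..#..: next=#  (t=9,i=3, bit4=1)
  nb ...##: next=.  (t=0,i=2, bit3=0)
  nb ...#.: next=.  (t=1,i=0, bit2=0)
  nb ....#: next=.  (t=8,i=6, bit1=0)
  nb .....: next=.  (t=8,i=5, bit0=0)
  bits 10001100111001100110101111110000 = 2363911152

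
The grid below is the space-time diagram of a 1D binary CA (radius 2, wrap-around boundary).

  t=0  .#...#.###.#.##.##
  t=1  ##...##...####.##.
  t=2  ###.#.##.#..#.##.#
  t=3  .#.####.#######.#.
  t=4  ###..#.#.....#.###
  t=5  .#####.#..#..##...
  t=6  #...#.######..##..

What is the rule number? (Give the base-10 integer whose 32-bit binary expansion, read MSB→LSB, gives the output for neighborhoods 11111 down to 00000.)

1601444409

  ##### -> .   bit 31 = 0  t=3,i=10
  ####. -> #   bit 30 = 1  t=1,i=12
  ###.# -> .   bit 29 = 0  t=0,i=9
  ###.. -> #   bit 28 = 1  t=4,i=2
  ##.## -> #   bit 27 = 1  t=0,i=15
  ##.#. -> #   bit 26 = 1  t=0,i=0
  ##..# -> #   bit 25 = 1  t=4,i=3
  ##... -> #   bit 24 = 1  t=1,i=2
  #.### -> .   bit 23 = 0  t=0,i=7
  #.##. -> #   bit 22 = 1  t=0,i=13
  #.#.# -> #   bit 21 = 1  t=0,i=11
  #.#.. -> #   bit 20 = 1  t=0,i=1
  #..## -> .   bit 19 = 0  t=5,i=12
  #..#. -> #   bit 18 = 1  t=2,i=11
  #...# -> .   bit 17 = 0  t=0,i=3
  #.... -> .   bit 16 = 0  t=4,i=9
  .#### -> .   bit 15 = 0  t=1,i=11
  .###. -> .   bit 14 = 0  t=0,i=8
  .##.# -> .   bit 13 = 0  t=0,i=14
  .##.. -> #   bit 12 = 1  t=1,i=1
  .#.## -> #   bit 11 = 1  t=0,i=6
  .#.#. -> .   bit 10 = 0  t=4,i=6
  .#..# -> #   bit 9 = 1  t=2,i=10
  .#... -> .   bit 8 = 0  t=0,i=2
  ..### -> .   bit 7 = 0  t=1,i=10
  ..##. -> .   bit 6 = 0  t=1,i=5
  ..#.# -> #   bit 5 = 1  t=0,i=5
  ..#.. -> #   bit 4 = 1  t=5,i=10
  ...## -> #   bit 3 = 1  t=1,i=4
  ...#. -> .   bit 2 = 0  t=0,i=4
  ....# -> .   bit 1 = 0  t=4,i=11
  ..... -> #   bit 0 = 1  t=4,i=10
  bits 01011111011101000001101000111001 = 1601444409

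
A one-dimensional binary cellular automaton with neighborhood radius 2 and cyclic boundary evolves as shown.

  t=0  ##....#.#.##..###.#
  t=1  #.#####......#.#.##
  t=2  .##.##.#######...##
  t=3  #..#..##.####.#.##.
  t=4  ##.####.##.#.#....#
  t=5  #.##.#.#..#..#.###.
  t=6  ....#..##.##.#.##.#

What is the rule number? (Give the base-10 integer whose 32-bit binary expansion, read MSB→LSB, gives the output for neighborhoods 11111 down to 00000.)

  #####|#  b31=1 t=1,i=4
  ####.|#  b30=1 t=1,i=5
  ###.#|.  b29=0 t=0,i=16
  ###..|.  b28=0 t=0,i=1
  ##.##|#  b27=1 t=0,i=17
  ##.#.|#  b26=1 t=3,i=13
  ##..#|.  b25=0 t=0,i=12
  ##...|#  b24=1 t=0,i=2
  #.###|#  b23=1 t=0,i=18
  #.##.|.  b22=0 t=0,i=10
  #.#.#|.  b21=0 t=0,i=8
  #.#..|#  b20=1 t=3,i=0
  #..##|#  b19=1 t=0,i=13
  #..#.|.  b18=0 t=3,i=2
  #...#|.  b17=0 t=2,i=15
  #....|#  b16=1 t=0,i=3
  .####|.  b15=0 t=1,i=3
  .###.|#  b14=1 t=0,i=0
  .##.#|.  b13=0 t=2,i=2
  .##..|.  b12=0 t=0,i=11
  .#.##|.  b11=0 t=0,i=9
  .#.#.|.  b10=0 t=0,i=7
  .#..#|#  b9=1 t=3,i=1
  .#...|.  b8=0 t=4,i=14
  ..###|.  b7=0 t=0,i=14
  ..##.|#  b6=1 t=2,i=17
  ..#.#|#  b5=1 t=0,i=6
  ..#..|#  b4=1 t=3,i=3
  ...##|#  b3=1 t=2,i=16
  ...#.|#  b2=1 t=0,i=5
  ....#|#  b1=1 t=0,i=4
  .....|#  b0=1 t=1,i=9
  bits 11001101100110010100001001111111 = 3449373311

3449373311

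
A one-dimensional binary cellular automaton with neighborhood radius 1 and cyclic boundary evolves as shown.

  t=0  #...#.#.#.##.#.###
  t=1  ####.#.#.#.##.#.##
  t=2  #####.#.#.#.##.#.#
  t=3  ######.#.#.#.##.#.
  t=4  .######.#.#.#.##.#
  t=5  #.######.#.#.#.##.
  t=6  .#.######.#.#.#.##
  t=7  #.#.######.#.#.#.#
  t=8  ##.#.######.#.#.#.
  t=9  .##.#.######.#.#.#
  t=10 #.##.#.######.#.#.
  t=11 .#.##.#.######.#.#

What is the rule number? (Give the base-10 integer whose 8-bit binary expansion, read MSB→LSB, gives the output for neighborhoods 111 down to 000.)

243

  [7] ### => #  t=0,i=16
  [6] ##. => #  t=0,i=0
  [5] #.# => #  t=0,i=5
  [4] #.. => #  t=0,i=1
  [3] .## => .  t=0,i=10
  [2] .#. => .  t=0,i=4
  [1] ..# => #  t=0,i=3
  [0] ... => #  t=0,i=2
  bits 11110011 = 243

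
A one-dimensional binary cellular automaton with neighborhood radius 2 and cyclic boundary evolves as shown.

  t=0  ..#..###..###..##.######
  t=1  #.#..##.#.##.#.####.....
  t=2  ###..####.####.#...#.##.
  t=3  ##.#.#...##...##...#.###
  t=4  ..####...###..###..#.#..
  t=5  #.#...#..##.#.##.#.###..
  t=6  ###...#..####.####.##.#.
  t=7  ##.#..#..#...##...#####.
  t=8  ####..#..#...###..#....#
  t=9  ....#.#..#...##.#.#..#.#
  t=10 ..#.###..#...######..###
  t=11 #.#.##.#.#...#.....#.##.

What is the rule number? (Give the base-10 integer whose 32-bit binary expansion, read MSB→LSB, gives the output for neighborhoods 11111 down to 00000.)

  #####|.  b31=0 t=0,i=20
  ####.|.  b30=0 t=0,i=22
  ###.#|.  b29=0 t=2,i=8
  ###..|.  b28=0 t=0,i=7
  ##.##|#  b27=1 t=0,i=17
  ##.#.|#  b26=1 t=1,i=7
  ##..#|#  b25=1 t=0,i=0
  ##...|#  b24=1 t=1,i=19
  #.###|#  b23=1 t=0,i=18
  #.##.|#  b22=1 t=1,i=10
  #.#.#|#  b21=1 t=1,i=8
  #.#..|#  b20=1 t=1,i=2
  #..##|.  b19=0 t=0,i=4
  #..#.|.  b18=0 t=0,i=1
  #...#|.  b17=0 t=2,i=17
  #....|.  b16=0 t=1,i=20
  .####|.  b15=0 t=0,i=19
  .###.|#  b14=1 t=0,i=6
  .##.#|#  b13=1 t=0,i=16
  .##..|#  b12=1 t=3,i=10
  .#.##|.  b11=0 t=1,i=9
  .#.#.|#  b10=1 t=1,i=1
  .#..#|.  b9=0 t=0,i=3
  .#...|.  b8=0 t=2,i=16
  ..###|#  b7=1 t=0,i=5
  ..##.|#  b6=1 t=0,i=15
  ..#.#|#  b5=1 t=1,i=0
  ..#..|#  b4=1 t=0,i=2
  ...##|.  b3=0 t=3,i=8
  ...#.|.  b2=0 t=1,i=23
  ....#|#  b1=1 t=1,i=22
  .....|#  b0=1 t=1,i=21
  bits 00001111111100000111010011110011 = 267416819

267416819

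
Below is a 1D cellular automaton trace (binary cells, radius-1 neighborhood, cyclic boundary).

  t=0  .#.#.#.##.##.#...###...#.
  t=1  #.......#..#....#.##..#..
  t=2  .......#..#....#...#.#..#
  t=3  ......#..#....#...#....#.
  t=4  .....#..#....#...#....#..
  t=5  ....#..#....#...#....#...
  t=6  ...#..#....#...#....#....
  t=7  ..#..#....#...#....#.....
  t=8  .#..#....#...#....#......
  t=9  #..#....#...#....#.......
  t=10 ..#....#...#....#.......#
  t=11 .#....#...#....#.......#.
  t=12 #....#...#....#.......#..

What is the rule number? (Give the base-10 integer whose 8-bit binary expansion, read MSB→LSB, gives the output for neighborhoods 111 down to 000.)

194

  [7] ### => #  t=0,i=18
  [6] ##. => #  t=0,i=8
  [5] #.# => .  t=0,i=2
  [4] #.. => .  t=0,i=14
  [3] .## => .  t=0,i=7
  [2] .#. => .  t=0,i=1
  [1] ..# => #  t=0,i=0
  [0] ... => .  t=0,i=15
  bits 11000010 = 194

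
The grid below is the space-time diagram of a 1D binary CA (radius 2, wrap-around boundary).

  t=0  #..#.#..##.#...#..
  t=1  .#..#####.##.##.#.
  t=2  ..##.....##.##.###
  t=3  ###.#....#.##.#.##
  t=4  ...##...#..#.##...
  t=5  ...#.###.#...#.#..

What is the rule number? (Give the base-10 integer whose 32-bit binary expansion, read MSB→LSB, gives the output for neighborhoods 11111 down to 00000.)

528107076

  #####|.  b31=0 t=1,i=6
  ####.|.  b30=0 t=1,i=7
  ###.#|.  b29=0 t=1,i=8
  ###..|#  b28=1 t=2,i=17
  ##.##|#  b27=1 t=1,i=9
  ##.#.|#  b26=1 t=0,i=10
  ##..#|#  b25=1 t=2,i=0
  ##...|#  b24=1 t=2,i=4
  #.###|.  b23=0 t=2,i=15
  #.##.|#  b22=1 t=1,i=10
  #.#.#|#  b21=1 t=3,i=14
  #.#..|#  b20=1 t=0,i=5
  #..##|#  b19=1 t=0,i=7
  #..#.|.  b18=0 t=0,i=2
  #...#|#  b17=1 t=0,i=13
  #....|.  b16=0 t=2,i=5
  .####|.  b15=0 t=1,i=5
  .###.|#  b14=1 t=2,i=16
  .##.#|.  b13=0 t=0,i=9
  .##..|.  b12=0 t=2,i=3
  .#.##|.  b11=0 t=3,i=10
  .#.#.|#  b10=1 t=0,i=4
  .#..#|#  b9=1 t=0,i=1
  .#...|.  b8=0 t=0,i=12
  ..###|.  b7=0 t=1,i=4
  ..##.|#  b6=1 t=0,i=8
  ..#.#|.  b5=0 t=0,i=3
  ..#..|.  b4=0 t=0,i=0
  ...##|.  b3=0 t=2,i=8
  ...#.|#  b2=1 t=0,i=14
  ....#|.  b1=0 t=2,i=7
  .....|.  b0=0 t=2,i=6
  bits 00011111011110100100011001000100 = 528107076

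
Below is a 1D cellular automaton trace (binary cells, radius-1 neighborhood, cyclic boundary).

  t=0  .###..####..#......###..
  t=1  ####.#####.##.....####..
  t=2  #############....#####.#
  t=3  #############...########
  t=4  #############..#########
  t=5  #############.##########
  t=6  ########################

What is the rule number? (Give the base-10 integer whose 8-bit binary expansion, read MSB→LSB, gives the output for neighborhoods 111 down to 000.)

  ###|#  b7=1 t=0,i=2
  ##.|#  b6=1 t=0,i=3
  #.#|#  b5=1 t=1,i=4
  #..|.  b4=0 t=0,i=4
  .##|#  b3=1 t=0,i=1
  .#.|#  b2=1 t=0,i=12
  ..#|#  b1=1 t=0,i=0
  ...|.  b0=0 t=0,i=14
  bits 11101110 = 238

238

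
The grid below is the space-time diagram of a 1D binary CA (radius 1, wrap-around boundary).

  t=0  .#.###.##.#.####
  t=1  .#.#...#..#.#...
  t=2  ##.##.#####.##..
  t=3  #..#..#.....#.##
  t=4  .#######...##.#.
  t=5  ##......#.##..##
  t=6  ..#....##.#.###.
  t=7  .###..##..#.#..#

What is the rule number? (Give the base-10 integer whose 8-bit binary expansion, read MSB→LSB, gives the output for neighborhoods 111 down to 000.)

30

  [7] ### => .  t=0,i=4
  [6] ##. => .  t=0,i=5
  [5] #.# => .  t=0,i=0
  [4] #.. => #  t=1,i=4
  [3] .## => #  t=0,i=3
  [2] .#. => #  t=0,i=1
  [1] ..# => #  t=1,i=0
  [0] ... => .  t=1,i=5
  bits 00011110 = 30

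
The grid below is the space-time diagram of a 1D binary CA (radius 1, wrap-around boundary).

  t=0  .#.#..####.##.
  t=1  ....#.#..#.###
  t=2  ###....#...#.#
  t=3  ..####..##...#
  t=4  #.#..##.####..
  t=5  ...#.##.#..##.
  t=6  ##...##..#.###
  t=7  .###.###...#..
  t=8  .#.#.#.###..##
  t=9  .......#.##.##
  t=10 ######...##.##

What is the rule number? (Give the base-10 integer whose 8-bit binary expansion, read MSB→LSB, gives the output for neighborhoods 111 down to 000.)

  ###|.  b7=0 t=0,i=7
  ##.|#  b6=1 t=0,i=9
  #.#|.  b5=0 t=0,i=2
  #..|#  b4=1 t=0,i=4
  .##|#  b3=1 t=0,i=6
  .#.|.  b2=0 t=0,i=1
  ..#|.  b1=0 t=0,i=0
  ...|#  b0=1 t=1,i=1
  bits 01011001 = 89

89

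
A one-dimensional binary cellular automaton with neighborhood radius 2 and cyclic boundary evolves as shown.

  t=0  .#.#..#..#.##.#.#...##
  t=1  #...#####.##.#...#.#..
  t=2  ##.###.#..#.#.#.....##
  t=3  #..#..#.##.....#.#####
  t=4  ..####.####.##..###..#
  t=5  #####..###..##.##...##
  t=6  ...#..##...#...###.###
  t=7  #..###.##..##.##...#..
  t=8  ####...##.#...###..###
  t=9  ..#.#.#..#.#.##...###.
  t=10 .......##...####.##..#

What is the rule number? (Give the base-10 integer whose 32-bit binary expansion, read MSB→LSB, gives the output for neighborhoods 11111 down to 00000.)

1171037083

  nb #####: next=.  (t=1,i=6, bit31=0)
  nb ####.: next=#  (t=1,i=7, bit30=1)
  nb ###.#: next=.  (t=1,i=8, bit29=0)
  nb ###..: next=.  (t=3,i=0, bit28=0)
  nb ##.##: next=.  (t=1,i=9, bit27=0)
  nb ##.#.: next=#  (t=0,i=0, bit26=1)
  nb ##..#: next=.  (t=3,i=1, bit25=0)
  nb ##...: next=#  (t=3,i=10, bit24=1)
  nb #.###: next=#  (t=2,i=3, bit23=1)
  nb #.##.: next=#  (t=0,i=11, bit22=1)
  nb #.#.#: next=.  (t=0,i=1, bit21=0)
  nb #.#..: next=.  (t=0,i=3, bit20=0)
  nb #..##: next=#  (t=4,i=1, bit19=1)
  nb #..#.: next=#  (t=0,i=5, bit18=1)
  nb #...#: next=.  (t=0,i=18, bit17=0)
  nb #....: next=.  (t=2,i=16, bit16=0)
  nb .####: next=#  (t=1,i=5, bit15=1)
  nb .###.: next=.  (t=2,i=4, bit14=0)
  nb .##.#: next=.  (t=0,i=12, bit13=0)
  nb .##..: next=#  (t=3,i=9, bit12=1)
  nb .#.##: next=#  (t=0,i=10, bit11=1)
  nb .#.#.: next=.  (t=0,i=2, bit10=0)
  nb .#..#: next=#  (t=0,i=4, bit9=1)
  nb .#...: next=#  (t=0,i=17, bit8=1)
  nb ..###: next=#  (t=1,i=4, bit7=1)
  nb ..##.: next=.  (t=0,i=20, bit6=0)
  nb ..#.#: next=.  (t=0,i=9, bit5=0)
  nb ..#..: next=#  (t=0,i=6, bit4=1)
  nb ...##: next=#  (t=0,i=19, bit3=1)
  nb ...#.: next=.  (t=1,i=16, bit2=0)
  nb ....#: next=#  (t=2,i=18, bit1=1)
  nb .....: next=#  (t=2,i=17, bit0=1)
  bits 01000101110011001001101110011011 = 1171037083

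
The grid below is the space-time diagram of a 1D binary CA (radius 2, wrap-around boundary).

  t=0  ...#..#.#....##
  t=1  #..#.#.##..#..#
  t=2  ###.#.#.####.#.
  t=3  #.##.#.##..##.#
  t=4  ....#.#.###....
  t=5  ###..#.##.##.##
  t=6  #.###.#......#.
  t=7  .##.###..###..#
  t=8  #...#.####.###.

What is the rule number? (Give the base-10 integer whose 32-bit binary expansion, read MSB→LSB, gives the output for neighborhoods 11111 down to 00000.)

  nb #####: next=#  (t=5,i=0, bit31=1)
  nb ####.: next=.  (t=2,i=10, bit30=0)
  nb ###.#: next=#  (t=2,i=2, bit29=1)
  nb ###..: next=#  (t=4,i=10, bit28=1)
  nb ##.##: next=.  (t=3,i=1, bit27=0)
  nb ##.#.: next=#  (t=2,i=3, bit26=1)
  nb ##..#: next=#  (t=1,i=1, bit25=1)
  nb ##...: next=#  (t=0,i=0, bit24=1)
  nb #.###: next=#  (t=2,i=0, bit23=1)
  nb #.##.: next=.  (t=1,i=7, bit22=0)
  nb #.#.#: next=.  (t=1,i=5, bit21=0)
  nb #.#..: next=#  (t=0,i=8, bit20=1)
  nb #..##: next=#  (t=1,i=13, bit19=1)
  nb #..#.: next=#  (t=0,i=5, bit18=1)
  nb #...#: next=.  (t=0,i=1, bit17=0)
  nb #....: next=.  (t=0,i=10, bit16=0)
  nb .####: next=.  (t=2,i=9, bit15=0)
  nb .###.: next=.  (t=2,i=1, bit14=0)
  nb .##.#: next=.  (t=3,i=0, bit13=0)
  nb .##..: next=#  (t=0,i=14, bit12=1)
  nb .#.##: next=#  (t=1,i=6, bit11=1)
  nb .#.#.: next=#  (t=0,i=7, bit10=1)
  nb .#..#: next=.  (t=0,i=4, bit9=0)
  nb .#...: next=.  (t=0,i=9, bit8=0)
  nb ..###: next=#  (t=7,i=9, bit7=1)
  nb ..##.: next=.  (t=0,i=13, bit6=0)
  nb ..#.#: next=.  (t=0,i=6, bit5=0)
  nb ..#..: next=#  (t=0,i=3, bit4=1)
  nb ...##: next=.  (t=0,i=12, bit3=0)
  nb ...#.: next=.  (t=0,i=2, bit2=0)
  nb ....#: next=#  (t=0,i=11, bit1=1)
  nb .....: next=#  (t=4,i=0, bit0=1)
  bits 10110111100111000001110010010011 = 3080461459

3080461459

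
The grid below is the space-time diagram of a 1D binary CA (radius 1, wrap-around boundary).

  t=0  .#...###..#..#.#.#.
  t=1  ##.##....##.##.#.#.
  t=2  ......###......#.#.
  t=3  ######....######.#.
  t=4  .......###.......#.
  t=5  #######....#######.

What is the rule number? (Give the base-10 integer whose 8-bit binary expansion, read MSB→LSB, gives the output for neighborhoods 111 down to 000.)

7

  ### -> .   bit 7 = 0  t=0,i=6
  ##. -> .   bit 6 = 0  t=0,i=7
  #.# -> .   bit 5 = 0  t=0,i=14
  #.. -> .   bit 4 = 0  t=0,i=2
  .## -> .   bit 3 = 0  t=0,i=5
  .#. -> #   bit 2 = 1  t=0,i=1
  ..# -> #   bit 1 = 1  t=0,i=0
  ... -> #   bit 0 = 1  t=0,i=3
  bits 00000111 = 7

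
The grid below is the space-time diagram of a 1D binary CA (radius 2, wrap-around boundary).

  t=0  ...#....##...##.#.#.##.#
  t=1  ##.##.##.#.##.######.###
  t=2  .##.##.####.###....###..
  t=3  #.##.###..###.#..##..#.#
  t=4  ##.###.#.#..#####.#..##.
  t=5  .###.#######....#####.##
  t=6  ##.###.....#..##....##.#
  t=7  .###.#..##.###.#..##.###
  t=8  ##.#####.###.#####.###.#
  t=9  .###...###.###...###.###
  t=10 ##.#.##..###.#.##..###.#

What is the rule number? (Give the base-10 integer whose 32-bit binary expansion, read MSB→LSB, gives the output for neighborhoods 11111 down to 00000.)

  [31] ##### => .  t=1,i=16
  [30] ####. => .  t=1,i=0
  [29] ###.# => #  t=1,i=1
  [28] ###.. => #  t=2,i=14
  [27] ##.## => #  t=1,i=2
  [26] ##.#. => #  t=0,i=15
  [25] ##..# => .  t=3,i=8
  [24] ##... => .  t=0,i=10
  [23] #.### => #  t=1,i=14
  [22] #.##. => .  t=0,i=20
  [21] #.#.# => #  t=0,i=16
  [20] #.#.. => #  t=0,i=23
  [19] #..## => #  t=3,i=9
  [18] #..#. => .  t=3,i=20
  [17] #...# => #  t=0,i=1
  [16] #.... => .  t=0,i=5
  [15] .#### => .  t=1,i=15
  [14] .###. => .  t=2,i=13
  [13] .##.# => #  t=0,i=14
  [12] .##.. => #  t=0,i=9
  [11] .#.## => #  t=0,i=19
  [10] .#.#. => #  t=0,i=17
  [9] .#..# => #  t=3,i=15
  [8] .#... => #  t=0,i=0
  [7] ..### => .  t=2,i=19
  [6] ..##. => .  t=0,i=8
  [5] ..#.# => #  t=3,i=21
  [4] ..#.. => #  t=0,i=3
  [3] ...## => #  t=0,i=7
  [2] ...#. => .  t=0,i=2
  [1] ....# => #  t=0,i=6
  [0] ..... => #  t=6,i=8
  bits 00111100101110100011111100111011 = 1018838843

1018838843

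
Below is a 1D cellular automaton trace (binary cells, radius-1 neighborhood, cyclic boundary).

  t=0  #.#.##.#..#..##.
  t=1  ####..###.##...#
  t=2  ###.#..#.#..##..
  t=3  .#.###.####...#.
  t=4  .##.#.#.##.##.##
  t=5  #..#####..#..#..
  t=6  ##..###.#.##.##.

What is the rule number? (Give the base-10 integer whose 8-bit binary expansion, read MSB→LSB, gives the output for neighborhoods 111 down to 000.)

  ### -> #   bit 7 = 1  t=1,i=0
  ##. -> .   bit 6 = 0  t=0,i=5
  #.# -> #   bit 5 = 1  t=0,i=1
  #.. -> #   bit 4 = 1  t=0,i=8
  .## -> .   bit 3 = 0  t=0,i=4
  .#. -> #   bit 2 = 1  t=0,i=0
  ..# -> .   bit 1 = 0  t=0,i=9
  ... -> #   bit 0 = 1  t=1,i=13
  bits 10110101 = 181

181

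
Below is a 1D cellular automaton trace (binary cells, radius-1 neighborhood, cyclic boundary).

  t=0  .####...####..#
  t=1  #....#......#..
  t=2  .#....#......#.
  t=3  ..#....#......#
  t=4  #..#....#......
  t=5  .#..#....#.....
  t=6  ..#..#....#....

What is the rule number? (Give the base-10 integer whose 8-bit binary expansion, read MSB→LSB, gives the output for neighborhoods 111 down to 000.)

  [7] ### => .  t=0,i=2
  [6] ##. => .  t=0,i=4
  [5] #.# => #  t=0,i=0
  [4] #.. => #  t=0,i=5
  [3] .## => .  t=0,i=1
  [2] .#. => .  t=0,i=14
  [1] ..# => .  t=0,i=7
  [0] ... => .  t=0,i=6
  bits 00110000 = 48

48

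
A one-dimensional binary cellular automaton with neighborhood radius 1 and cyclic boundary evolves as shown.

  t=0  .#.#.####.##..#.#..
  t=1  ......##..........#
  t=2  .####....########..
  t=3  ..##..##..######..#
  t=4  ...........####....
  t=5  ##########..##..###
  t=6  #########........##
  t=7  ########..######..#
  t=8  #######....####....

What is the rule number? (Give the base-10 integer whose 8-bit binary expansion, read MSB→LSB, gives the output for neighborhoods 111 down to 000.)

129

  nb ###: next=#  (t=0,i=6, bit7=1)
  nb ##.: next=.  (t=0,i=8, bit6=0)
  nb #.#: next=.  (t=0,i=2, bit5=0)
  nb #..: next=.  (t=0,i=12, bit4=0)
  nb .##: next=.  (t=0,i=5, bit3=0)
  nb .#.: next=.  (t=0,i=1, bit2=0)
  nb ..#: next=.  (t=0,i=0, bit1=0)
  nb ...: next=#  (t=0,i=18, bit0=1)
  bits 10000001 = 129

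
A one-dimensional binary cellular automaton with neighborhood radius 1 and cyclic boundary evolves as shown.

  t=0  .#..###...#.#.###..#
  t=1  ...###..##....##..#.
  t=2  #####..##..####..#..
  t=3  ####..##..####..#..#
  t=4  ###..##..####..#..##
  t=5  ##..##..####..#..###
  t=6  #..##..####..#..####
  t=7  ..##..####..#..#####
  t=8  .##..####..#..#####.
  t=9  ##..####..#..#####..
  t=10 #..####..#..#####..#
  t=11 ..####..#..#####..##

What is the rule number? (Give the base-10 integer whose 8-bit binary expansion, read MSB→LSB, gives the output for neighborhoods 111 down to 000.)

139

  [7] ### => #  t=0,i=5
  [6] ##. => .  t=0,i=6
  [5] #.# => .  t=0,i=0
  [4] #.. => .  t=0,i=2
  [3] .## => #  t=0,i=4
  [2] .#. => .  t=0,i=1
  [1] ..# => #  t=0,i=3
  [0] ... => #  t=0,i=8
  bits 10001011 = 139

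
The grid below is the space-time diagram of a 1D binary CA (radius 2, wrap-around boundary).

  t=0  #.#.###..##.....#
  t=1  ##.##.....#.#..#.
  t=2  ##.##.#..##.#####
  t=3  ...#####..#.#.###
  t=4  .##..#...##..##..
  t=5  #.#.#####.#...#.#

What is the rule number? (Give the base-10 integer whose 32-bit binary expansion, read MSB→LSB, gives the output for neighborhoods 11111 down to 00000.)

2228697916

  ##### -> #   bit 31 = 1  t=2,i=14
  ####. -> .   bit 30 = 0  t=2,i=0
  ###.# -> .   bit 29 = 0  t=2,i=1
  ###.. -> .   bit 28 = 0  t=0,i=6
  ##.## -> .   bit 27 = 0  t=1,i=2
  ##.#. -> #   bit 26 = 1  t=0,i=1
  ##..# -> .   bit 25 = 0  t=0,i=7
  ##... -> .   bit 24 = 0  t=0,i=11
  #.### -> #   bit 23 = 1  t=0,i=4
  #.##. -> #   bit 22 = 1  t=1,i=0
  #.#.# -> .   bit 21 = 0  t=0,i=2
  #.#.. -> #   bit 20 = 1  t=1,i=12
  #..## -> .   bit 19 = 0  t=0,i=8
  #..#. -> #   bit 18 = 1  t=1,i=14
  #...# -> #   bit 17 = 1  t=3,i=1
  #.... -> #   bit 16 = 1  t=0,i=12
  .#### -> .   bit 15 = 0  t=2,i=13
  .###. -> .   bit 14 = 0  t=0,i=5
  .##.# -> #   bit 13 = 1  t=0,i=0
  .##.. -> #   bit 12 = 1  t=0,i=10
  .#.## -> #   bit 11 = 1  t=0,i=3
  .#.#. -> .   bit 10 = 0  t=1,i=11
  .#..# -> #   bit 9 = 1  t=1,i=13
  .#... -> #   bit 8 = 1  t=4,i=6
  ..### -> .   bit 7 = 0  t=3,i=3
  ..##. -> .   bit 6 = 0  t=0,i=9
  ..#.# -> #   bit 5 = 1  t=1,i=10
  ..#.. -> #   bit 4 = 1  t=4,i=5
  ...## -> #   bit 3 = 1  t=0,i=15
  ...#. -> #   bit 2 = 1  t=1,i=9
  ....# -> .   bit 1 = 0  t=0,i=14
  ..... -> .   bit 0 = 0  t=0,i=13
  bits 10000100110101110011101100111100 = 2228697916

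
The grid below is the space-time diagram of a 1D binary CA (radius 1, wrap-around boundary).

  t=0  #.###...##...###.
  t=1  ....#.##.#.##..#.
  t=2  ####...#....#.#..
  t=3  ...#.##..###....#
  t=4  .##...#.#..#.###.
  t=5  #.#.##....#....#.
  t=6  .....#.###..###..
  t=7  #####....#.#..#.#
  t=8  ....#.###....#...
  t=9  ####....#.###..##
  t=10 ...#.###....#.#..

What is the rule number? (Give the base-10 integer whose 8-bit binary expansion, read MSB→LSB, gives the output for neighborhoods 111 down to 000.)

  nb ###: next=.  (t=0,i=3, bit7=0)
  nb ##.: next=#  (t=0,i=4, bit6=1)
  nb #.#: next=.  (t=0,i=1, bit5=0)
  nb #..: next=.  (t=0,i=5, bit4=0)
  nb .##: next=.  (t=0,i=2, bit3=0)
  nb .#.: next=.  (t=0,i=0, bit2=0)
  nb ..#: next=#  (t=0,i=7, bit1=1)
  nb ...: next=#  (t=0,i=6, bit0=1)
  bits 01000011 = 67

67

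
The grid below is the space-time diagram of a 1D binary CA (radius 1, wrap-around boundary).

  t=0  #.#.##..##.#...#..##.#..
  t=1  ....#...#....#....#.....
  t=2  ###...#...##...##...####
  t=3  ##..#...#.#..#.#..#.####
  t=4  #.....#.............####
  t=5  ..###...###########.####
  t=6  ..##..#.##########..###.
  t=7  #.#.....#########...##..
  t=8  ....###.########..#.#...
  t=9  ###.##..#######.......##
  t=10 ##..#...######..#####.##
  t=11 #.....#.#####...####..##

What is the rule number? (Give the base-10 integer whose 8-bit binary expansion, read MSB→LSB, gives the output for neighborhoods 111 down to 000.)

137

  ### -> #   bit 7 = 1  t=2,i=0
  ##. -> .   bit 6 = 0  t=0,i=5
  #.# -> .   bit 5 = 0  t=0,i=1
  #.. -> .   bit 4 = 0  t=0,i=6
  .## -> #   bit 3 = 1  t=0,i=4
  .#. -> .   bit 2 = 0  t=0,i=0
  ..# -> .   bit 1 = 0  t=0,i=7
  ... -> #   bit 0 = 1  t=0,i=13
  bits 10001001 = 137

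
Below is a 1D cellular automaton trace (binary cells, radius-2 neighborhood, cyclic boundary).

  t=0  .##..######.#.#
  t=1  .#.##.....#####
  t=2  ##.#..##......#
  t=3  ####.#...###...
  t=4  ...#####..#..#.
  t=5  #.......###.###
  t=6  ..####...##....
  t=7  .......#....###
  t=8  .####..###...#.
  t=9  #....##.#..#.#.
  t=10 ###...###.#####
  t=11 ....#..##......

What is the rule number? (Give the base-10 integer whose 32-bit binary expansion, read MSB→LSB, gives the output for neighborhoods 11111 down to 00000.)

645883185

  #####|.  b31=0 t=0,i=7
  ####.|.  b30=0 t=0,i=9
  ###.#|#  b29=1 t=0,i=10
  ###..|.  b28=0 t=3,i=11
  ##.##|.  b27=0 t=5,i=11
  ##.#.|#  b26=1 t=0,i=11
  ##..#|#  b25=1 t=0,i=3
  ##...|.  b24=0 t=1,i=5
  #.###|.  b23=0 t=5,i=12
  #.##.|#  b22=1 t=0,i=1
  #.#.#|#  b21=1 t=0,i=12
  #.#..|#  b20=1 t=2,i=3
  #..##|#  b19=1 t=0,i=4
  #..#.|#  b18=1 t=4,i=9
  #...#|#  b17=1 t=3,i=7
  #....|#  b16=1 t=1,i=6
  .####|.  b15=0 t=0,i=6
  .###.|#  b14=1 t=2,i=0
  .##.#|#  b13=1 t=9,i=6
  .##..|.  b12=0 t=0,i=2
  .#.##|.  b11=0 t=0,i=0
  .#.#.|#  b10=1 t=0,i=13
  .#..#|.  b9=0 t=2,i=4
  .#...|#  b8=1 t=3,i=6
  ..###|.  b7=0 t=0,i=5
  ..##.|.  b6=0 t=2,i=6
  ..#.#|#  b5=1 t=9,i=11
  ..#..|#  b4=1 t=4,i=10
  ...##|.  b3=0 t=1,i=9
  ...#.|.  b2=0 t=7,i=6
  ....#|.  b1=0 t=1,i=8
  .....|#  b0=1 t=1,i=7
  bits 00100110011111110110010100110001 = 645883185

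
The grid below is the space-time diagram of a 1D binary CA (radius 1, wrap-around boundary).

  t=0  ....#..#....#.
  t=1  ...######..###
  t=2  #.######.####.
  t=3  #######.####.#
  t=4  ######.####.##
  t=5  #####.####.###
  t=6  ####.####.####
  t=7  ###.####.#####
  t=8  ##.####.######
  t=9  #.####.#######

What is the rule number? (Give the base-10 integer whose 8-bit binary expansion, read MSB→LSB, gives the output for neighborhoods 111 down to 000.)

  [7] ### => #  t=1,i=4
  [6] ##. => .  t=1,i=8
  [5] #.# => #  t=2,i=1
  [4] #.. => #  t=0,i=5
  [3] .## => #  t=1,i=3
  [2] .#. => #  t=0,i=4
  [1] ..# => #  t=0,i=3
  [0] ... => .  t=0,i=0
  bits 10111110 = 190

190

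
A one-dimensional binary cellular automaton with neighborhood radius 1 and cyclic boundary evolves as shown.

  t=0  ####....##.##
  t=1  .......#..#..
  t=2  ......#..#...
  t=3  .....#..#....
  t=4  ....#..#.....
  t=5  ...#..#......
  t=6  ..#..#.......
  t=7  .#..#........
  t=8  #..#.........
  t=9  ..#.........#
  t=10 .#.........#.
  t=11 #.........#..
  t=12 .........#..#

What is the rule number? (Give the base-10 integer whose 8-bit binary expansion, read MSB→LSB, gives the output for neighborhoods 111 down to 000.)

34

  ### -> .   bit 7 = 0  t=0,i=0
  ##. -> .   bit 6 = 0  t=0,i=3
  #.# -> #   bit 5 = 1  t=0,i=10
  #.. -> .   bit 4 = 0  t=0,i=4
  .## -> .   bit 3 = 0  t=0,i=8
  .#. -> .   bit 2 = 0  t=1,i=7
  ..# -> #   bit 1 = 1  t=0,i=7
  ... -> .   bit 0 = 0  t=0,i=5
  bits 00100010 = 34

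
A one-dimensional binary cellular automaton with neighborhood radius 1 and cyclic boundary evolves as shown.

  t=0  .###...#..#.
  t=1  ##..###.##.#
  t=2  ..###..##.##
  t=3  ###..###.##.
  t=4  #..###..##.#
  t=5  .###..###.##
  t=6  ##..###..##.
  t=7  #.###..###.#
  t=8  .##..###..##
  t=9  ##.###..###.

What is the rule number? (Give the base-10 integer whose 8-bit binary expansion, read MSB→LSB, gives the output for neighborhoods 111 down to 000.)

  nb ###: next=.  (t=0,i=2, bit7=0)
  nb ##.: next=.  (t=0,i=3, bit6=0)
  nb #.#: next=#  (t=1,i=7, bit5=1)
  nb #..: next=#  (t=0,i=4, bit4=1)
  nb .##: next=#  (t=0,i=1, bit3=1)
  nb .#.: next=.  (t=0,i=7, bit2=0)
  nb ..#: next=#  (t=0,i=0, bit1=1)
  nb ...: next=#  (t=0,i=5, bit0=1)
  bits 00111011 = 59

59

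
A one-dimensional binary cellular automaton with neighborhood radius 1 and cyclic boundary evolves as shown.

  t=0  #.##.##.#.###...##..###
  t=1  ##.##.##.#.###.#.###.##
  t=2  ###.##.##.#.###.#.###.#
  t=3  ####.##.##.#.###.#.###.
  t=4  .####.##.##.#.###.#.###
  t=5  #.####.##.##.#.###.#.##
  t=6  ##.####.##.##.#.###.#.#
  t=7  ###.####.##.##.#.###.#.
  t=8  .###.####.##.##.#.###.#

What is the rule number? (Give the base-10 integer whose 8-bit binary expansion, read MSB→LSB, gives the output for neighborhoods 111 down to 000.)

242

  ###|#  b7=1 t=0,i=11
  ##.|#  b6=1 t=0,i=0
  #.#|#  b5=1 t=0,i=1
  #..|#  b4=1 t=0,i=13
  .##|.  b3=0 t=0,i=2
  .#.|.  b2=0 t=0,i=8
  ..#|#  b1=1 t=0,i=15
  ...|.  b0=0 t=0,i=14
  bits 11110010 = 242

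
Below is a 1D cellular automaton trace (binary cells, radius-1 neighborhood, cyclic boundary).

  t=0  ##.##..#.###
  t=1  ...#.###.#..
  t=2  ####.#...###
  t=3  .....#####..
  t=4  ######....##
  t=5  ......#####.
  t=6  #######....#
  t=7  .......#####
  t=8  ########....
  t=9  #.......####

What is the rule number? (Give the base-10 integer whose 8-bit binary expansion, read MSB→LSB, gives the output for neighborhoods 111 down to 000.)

  ### -> .   bit 7 = 0  t=0,i=0
  ##. -> .   bit 6 = 0  t=0,i=1
  #.# -> .   bit 5 = 0  t=0,i=2
  #.. -> #   bit 4 = 1  t=0,i=5
  .## -> #   bit 3 = 1  t=0,i=3
  .#. -> #   bit 2 = 1  t=0,i=7
  ..# -> #   bit 1 = 1  t=0,i=6
  ... -> #   bit 0 = 1  t=1,i=0
  bits 00011111 = 31

31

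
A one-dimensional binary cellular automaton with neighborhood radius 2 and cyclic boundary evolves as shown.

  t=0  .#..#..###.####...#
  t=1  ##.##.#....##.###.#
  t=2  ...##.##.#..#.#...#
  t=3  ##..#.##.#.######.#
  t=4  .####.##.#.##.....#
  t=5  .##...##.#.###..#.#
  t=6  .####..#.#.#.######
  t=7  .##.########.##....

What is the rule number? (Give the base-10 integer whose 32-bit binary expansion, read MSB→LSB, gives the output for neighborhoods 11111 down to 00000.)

  #####|.  b31=0 t=3,i=13
  ####.|.  b30=0 t=0,i=13
  ###.#|.  b29=0 t=0,i=9
  ###..|#  b28=1 t=0,i=14
  ##.##|.  b27=0 t=0,i=10
  ##.#.|.  b26=0 t=1,i=5
  ##..#|#  b25=1 t=3,i=2
  ##...|#  b24=1 t=0,i=15
  #.###|#  b23=1 t=0,i=11
  #.##.|#  b22=1 t=1,i=3
  #.#.#|#  b21=1 t=3,i=9
  #.#..|#  b20=1 t=0,i=1
  #..##|#  b19=1 t=0,i=6
  #..#.|#  b18=1 t=0,i=3
  #...#|#  b17=1 t=0,i=16
  #....|.  b16=0 t=1,i=8
  .####|#  b15=1 t=0,i=12
  .###.|.  b14=0 t=0,i=8
  .##.#|#  b13=1 t=1,i=4
  .##..|#  b12=1 t=4,i=12
  .#.##|.  b11=0 t=3,i=5
  .#.#.|#  b10=1 t=0,i=0
  .#..#|.  b9=0 t=0,i=2
  .#...|#  b8=1 t=1,i=7
  ..###|.  b7=0 t=0,i=7
  ..##.|.  b6=0 t=1,i=11
  ..#.#|#  b5=1 t=0,i=18
  ..#..|#  b4=1 t=0,i=4
  ...##|.  b3=0 t=1,i=10
  ...#.|.  b2=0 t=0,i=17
  ....#|#  b1=1 t=1,i=9
  .....|.  b0=0 t=4,i=15
  bits 00010011111111101011010100110010 = 335459634

335459634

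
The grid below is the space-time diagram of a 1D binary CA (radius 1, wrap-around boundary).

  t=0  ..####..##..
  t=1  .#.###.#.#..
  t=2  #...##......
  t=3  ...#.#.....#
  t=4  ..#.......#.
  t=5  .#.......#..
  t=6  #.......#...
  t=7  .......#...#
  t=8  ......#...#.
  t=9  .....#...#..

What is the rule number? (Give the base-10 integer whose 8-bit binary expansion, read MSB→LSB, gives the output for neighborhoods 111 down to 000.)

194

  nb ###: next=#  (t=0,i=3, bit7=1)
  nb ##.: next=#  (t=0,i=5, bit6=1)
  nb #.#: next=.  (t=1,i=2, bit5=0)
  nb #..: next=.  (t=0,i=6, bit4=0)
  nb .##: next=.  (t=0,i=2, bit3=0)
  nb .#.: next=.  (t=1,i=1, bit2=0)
  nb ..#: next=#  (t=0,i=1, bit1=1)
  nb ...: next=.  (t=0,i=0, bit0=0)
  bits 11000010 = 194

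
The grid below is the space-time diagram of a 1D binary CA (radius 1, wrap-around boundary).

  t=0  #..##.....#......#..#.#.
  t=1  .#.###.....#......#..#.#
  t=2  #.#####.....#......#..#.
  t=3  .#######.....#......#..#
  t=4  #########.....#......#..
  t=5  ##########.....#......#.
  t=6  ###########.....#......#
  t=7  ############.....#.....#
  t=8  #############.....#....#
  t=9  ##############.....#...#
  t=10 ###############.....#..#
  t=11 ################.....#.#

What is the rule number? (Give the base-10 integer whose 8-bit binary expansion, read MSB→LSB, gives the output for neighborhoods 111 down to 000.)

  ### -> #   bit 7 = 1  t=1,i=4
  ##. -> #   bit 6 = 1  t=0,i=4
  #.# -> #   bit 5 = 1  t=0,i=21
  #.. -> #   bit 4 = 1  t=0,i=1
  .## -> #   bit 3 = 1  t=0,i=3
  .#. -> .   bit 2 = 0  t=0,i=0
  ..# -> .   bit 1 = 0  t=0,i=2
  ... -> .   bit 0 = 0  t=0,i=6
  bits 11111000 = 248

248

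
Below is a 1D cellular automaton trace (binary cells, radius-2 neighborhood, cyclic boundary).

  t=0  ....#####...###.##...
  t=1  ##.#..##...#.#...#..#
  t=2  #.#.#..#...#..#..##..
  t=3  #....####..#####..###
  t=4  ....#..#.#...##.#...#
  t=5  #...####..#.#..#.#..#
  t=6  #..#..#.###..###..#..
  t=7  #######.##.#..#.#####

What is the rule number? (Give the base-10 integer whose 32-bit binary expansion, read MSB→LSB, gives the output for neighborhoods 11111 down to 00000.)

3330560825

  #####|#  b31=1 t=0,i=6
  ####.|#  b30=1 t=0,i=7
  ###.#|.  b29=0 t=0,i=14
  ###..|.  b28=0 t=0,i=8
  ##.##|.  b27=0 t=0,i=15
  ##.#.|#  b26=1 t=1,i=2
  ##..#|#  b25=1 t=2,i=19
  ##...|.  b24=0 t=0,i=9
  #.###|#  b23=1 t=6,i=8
  #.##.|.  b22=0 t=0,i=16
  #.#.#|.  b21=0 t=2,i=2
  #.#..|.  b20=0 t=1,i=3
  #..##|.  b19=0 t=1,i=5
  #..#.|#  b18=1 t=2,i=6
  #...#|.  b17=0 t=0,i=10
  #....|.  b16=0 t=0,i=19
  .####|.  b15=0 t=0,i=5
  .###.|#  b14=1 t=0,i=13
  .##.#|.  b13=0 t=4,i=14
  .##..|#  b12=1 t=0,i=17
  .#.##|.  b11=0 t=6,i=7
  .#.#.|.  b10=0 t=1,i=12
  .#..#|#  b9=1 t=1,i=4
  .#...|#  b8=1 t=1,i=14
  ..###|.  b7=0 t=0,i=4
  ..##.|.  b6=0 t=1,i=6
  ..#.#|#  b5=1 t=1,i=11
  ..#..|#  b4=1 t=1,i=17
  ...##|#  b3=1 t=0,i=3
  ...#.|.  b2=0 t=1,i=10
  ....#|.  b1=0 t=0,i=2
  .....|#  b0=1 t=0,i=0
  bits 11000110100001000101001100111001 = 3330560825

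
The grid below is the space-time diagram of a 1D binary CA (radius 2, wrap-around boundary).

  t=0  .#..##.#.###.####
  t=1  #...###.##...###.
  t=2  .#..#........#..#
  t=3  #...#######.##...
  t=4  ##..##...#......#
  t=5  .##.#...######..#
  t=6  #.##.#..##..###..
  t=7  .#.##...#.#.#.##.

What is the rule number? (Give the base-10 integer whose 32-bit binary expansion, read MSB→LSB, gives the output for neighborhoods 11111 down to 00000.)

1451339221

  ##### -> .   bit 31 = 0  t=3,i=6
  ####. -> #   bit 30 = 1  t=0,i=15
  ###.# -> .   bit 29 = 0  t=0,i=11
  ###.. -> #   bit 28 = 1  t=4,i=1
  ##.## -> .   bit 27 = 0  t=0,i=12
  ##.#. -> #   bit 26 = 1  t=0,i=0
  ##..# -> #   bit 25 = 1  t=4,i=2
  ##... -> .   bit 24 = 0  t=1,i=10
  #.### -> #   bit 23 = 1  t=0,i=9
  #.##. -> .   bit 22 = 0  t=1,i=8
  #.#.# -> .   bit 21 = 0  t=0,i=7
  #.#.. -> .   bit 20 = 0  t=0,i=1
  #..## -> .   bit 19 = 0  t=0,i=3
  #..#. -> .   bit 18 = 0  t=2,i=3
  #...# -> .   bit 17 = 0  t=1,i=2
  #.... -> #   bit 16 = 1  t=2,i=6
  .#### -> #   bit 15 = 1  t=0,i=14
  .###. -> .   bit 14 = 0  t=0,i=10
  .##.# -> #   bit 13 = 1  t=0,i=5
  .##.. -> .   bit 12 = 0  t=1,i=9
  .#.## -> #   bit 11 = 1  t=0,i=8
  .#.#. -> #   bit 10 = 1  t=2,i=0
  .#..# -> .   bit 9 = 0  t=0,i=2
  .#... -> #   bit 8 = 1  t=1,i=1
  ..### -> #   bit 7 = 1  t=1,i=4
  ..##. -> #   bit 6 = 1  t=0,i=4
  ..#.# -> .   bit 5 = 0  t=2,i=16
  ..#.. -> #   bit 4 = 1  t=2,i=4
  ...## -> .   bit 3 = 0  t=1,i=3
  ...#. -> #   bit 2 = 1  t=2,i=12
  ....# -> .   bit 1 = 0  t=2,i=11
  ..... -> #   bit 0 = 1  t=2,i=7
  bits 01010110100000011010110111010101 = 1451339221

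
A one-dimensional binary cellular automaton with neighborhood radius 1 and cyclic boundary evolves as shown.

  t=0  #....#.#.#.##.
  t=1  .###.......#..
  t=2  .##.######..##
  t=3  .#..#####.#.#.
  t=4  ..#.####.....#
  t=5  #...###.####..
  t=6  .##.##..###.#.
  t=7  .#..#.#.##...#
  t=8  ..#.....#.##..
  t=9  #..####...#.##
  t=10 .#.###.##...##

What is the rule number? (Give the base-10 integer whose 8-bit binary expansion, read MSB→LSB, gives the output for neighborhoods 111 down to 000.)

153

  [7] ### => #  t=1,i=2
  [6] ##. => .  t=0,i=12
  [5] #.# => .  t=0,i=6
  [4] #.. => #  t=0,i=1
  [3] .## => #  t=0,i=11
  [2] .#. => .  t=0,i=0
  [1] ..# => .  t=0,i=4
  [0] ... => #  t=0,i=2
  bits 10011001 = 153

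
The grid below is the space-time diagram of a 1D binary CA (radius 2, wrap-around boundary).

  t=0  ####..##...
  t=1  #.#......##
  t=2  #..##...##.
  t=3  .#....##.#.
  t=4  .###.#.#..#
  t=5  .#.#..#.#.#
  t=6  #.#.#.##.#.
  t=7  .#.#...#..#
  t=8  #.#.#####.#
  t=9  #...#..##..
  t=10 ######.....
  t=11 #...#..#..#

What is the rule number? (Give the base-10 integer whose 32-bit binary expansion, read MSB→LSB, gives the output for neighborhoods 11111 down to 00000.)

  nb #####: next=.  (t=8,i=6, bit31=0)
  nb ####.: next=#  (t=0,i=2, bit30=1)
  nb ###.#: next=#  (t=1,i=0, bit29=1)
  nb ###..: next=.  (t=0,i=3, bit28=0)
  nb ##.##: next=.  (t=8,i=9, bit27=0)
  nb ##.#.: next=.  (t=1,i=1, bit26=0)
  nb ##..#: next=.  (t=0,i=4, bit25=0)
  nb ##...: next=.  (t=0,i=8, bit24=0)
  nb #.###: next=#  (t=4,i=1, bit23=1)
  nb #.##.: next=.  (t=6,i=6, bit22=0)
  nb #.#.#: next=.  (t=4,i=5, bit21=0)
  nb #.#..: next=.  (t=1,i=2, bit20=0)
  nb #..##: next=.  (t=0,i=5, bit19=0)
  nb #..#.: next=.  (t=3,i=0, bit18=0)
  nb #...#: next=#  (t=0,i=9, bit17=1)
  nb #....: next=#  (t=1,i=4, bit16=1)
  nb .####: next=.  (t=0,i=1, bit15=0)
  nb .###.: next=.  (t=1,i=10, bit14=0)
  nb .##.#: next=#  (t=2,i=9, bit13=1)
  nb .##..: next=.  (t=0,i=7, bit12=0)
  nb .#.##: next=.  (t=4,i=0, bit11=0)
  nb .#.#.: next=#  (t=4,i=6, bit10=1)
  nb .#..#: next=#  (t=2,i=1, bit9=1)
  nb .#...: next=#  (t=1,i=3, bit8=1)
  nb ..###: next=#  (t=0,i=0, bit7=1)
  nb ..##.: next=.  (t=0,i=6, bit6=0)
  nb ..#.#: next=#  (t=4,i=10, bit5=1)
  nb ..#..: next=#  (t=3,i=1, bit4=1)
  nb ...##: next=#  (t=0,i=10, bit3=1)
  nb ...#.: next=#  (t=7,i=6, bit2=1)
  nb ....#: next=.  (t=1,i=7, bit1=0)
  nb .....: next=.  (t=1,i=5, bit0=0)
  bits 01100000100000110010011110111100 = 1619208124

1619208124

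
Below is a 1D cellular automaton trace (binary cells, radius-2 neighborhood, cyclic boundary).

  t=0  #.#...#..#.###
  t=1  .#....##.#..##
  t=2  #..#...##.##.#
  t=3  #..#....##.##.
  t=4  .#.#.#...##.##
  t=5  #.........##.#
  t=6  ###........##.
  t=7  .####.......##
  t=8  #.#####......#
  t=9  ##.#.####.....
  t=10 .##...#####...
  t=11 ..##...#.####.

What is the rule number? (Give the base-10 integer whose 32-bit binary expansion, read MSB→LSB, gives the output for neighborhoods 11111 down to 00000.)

  #####|.  b31=0 t=8,i=4
  ####.|#  b30=1 t=0,i=13
  ###.#|.  b29=0 t=0,i=0
  ###..|#  b28=1 t=6,i=2
  ##.##|#  b27=1 t=2,i=9
  ##.#.|#  b26=1 t=0,i=1
  ##..#|.  b25=0 t=2,i=1
  ##...|#  b24=1 t=5,i=1
  #.###|.  b23=0 t=0,i=11
  #.##.|.  b22=0 t=2,i=10
  #.#.#|.  b21=0 t=4,i=1
  #.#..|.  b20=0 t=0,i=2
  #..##|#  b19=1 t=1,i=11
  #..#.|.  b18=0 t=0,i=8
  #...#|.  b17=0 t=0,i=4
  #....|#  b16=1 t=1,i=3
  .####|#  b15=1 t=0,i=12
  .###.|#  b14=1 t=6,i=1
  .##.#|#  b13=1 t=1,i=7
  .##..|#  b12=1 t=2,i=0
  .#.##|.  b11=0 t=0,i=10
  .#.#.|.  b10=0 t=4,i=2
  .#..#|#  b9=1 t=0,i=7
  .#...|.  b8=0 t=0,i=3
  ..###|.  b7=0 t=10,i=6
  ..##.|.  b6=0 t=1,i=6
  ..#.#|#  b5=1 t=0,i=9
  ..#..|#  b4=1 t=0,i=6
  ...##|.  b3=0 t=1,i=5
  ...#.|.  b2=0 t=0,i=5
  ....#|.  b1=0 t=1,i=4
  .....|.  b0=0 t=5,i=3
  bits 01011101000010011111001000110000 = 1560932912

1560932912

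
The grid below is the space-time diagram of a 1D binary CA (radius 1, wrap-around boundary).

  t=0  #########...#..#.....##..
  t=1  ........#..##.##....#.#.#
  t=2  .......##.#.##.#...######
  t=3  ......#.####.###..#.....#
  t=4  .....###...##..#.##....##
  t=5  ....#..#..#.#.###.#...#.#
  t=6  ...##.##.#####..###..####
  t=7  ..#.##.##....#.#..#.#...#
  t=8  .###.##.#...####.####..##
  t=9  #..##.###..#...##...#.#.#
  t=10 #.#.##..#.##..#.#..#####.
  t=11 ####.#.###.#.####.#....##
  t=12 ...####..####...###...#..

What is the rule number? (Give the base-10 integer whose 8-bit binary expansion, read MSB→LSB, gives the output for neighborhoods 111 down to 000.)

  ### -> .   bit 7 = 0  t=0,i=1
  ##. -> #   bit 6 = 1  t=0,i=8
  #.# -> #   bit 5 = 1  t=1,i=13
  #.. -> .   bit 4 = 0  t=0,i=9
  .## -> .   bit 3 = 0  t=0,i=0
  .#. -> #   bit 2 = 1  t=0,i=12
  ..# -> #   bit 1 = 1  t=0,i=11
  ... -> .   bit 0 = 0  t=0,i=10
  bits 01100110 = 102

102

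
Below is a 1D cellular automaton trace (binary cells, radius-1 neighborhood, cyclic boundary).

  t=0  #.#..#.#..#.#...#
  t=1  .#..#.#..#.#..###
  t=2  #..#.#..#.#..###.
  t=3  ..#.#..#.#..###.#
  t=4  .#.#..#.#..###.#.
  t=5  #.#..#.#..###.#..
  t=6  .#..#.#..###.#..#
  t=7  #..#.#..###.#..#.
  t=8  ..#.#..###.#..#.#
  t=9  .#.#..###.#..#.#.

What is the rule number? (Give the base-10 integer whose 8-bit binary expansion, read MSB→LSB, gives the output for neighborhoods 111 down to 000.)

171

  nb ###: next=#  (t=1,i=15, bit7=1)
  nb ##.: next=.  (t=0,i=0, bit6=0)
  nb #.#: next=#  (t=0,i=1, bit5=1)
  nb #..: next=.  (t=0,i=3, bit4=0)
  nb .##: next=#  (t=0,i=16, bit3=1)
  nb .#.: next=.  (t=0,i=2, bit2=0)
  nb ..#: next=#  (t=0,i=4, bit1=1)
  nb ...: next=#  (t=0,i=14, bit0=1)
  bits 10101011 = 171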